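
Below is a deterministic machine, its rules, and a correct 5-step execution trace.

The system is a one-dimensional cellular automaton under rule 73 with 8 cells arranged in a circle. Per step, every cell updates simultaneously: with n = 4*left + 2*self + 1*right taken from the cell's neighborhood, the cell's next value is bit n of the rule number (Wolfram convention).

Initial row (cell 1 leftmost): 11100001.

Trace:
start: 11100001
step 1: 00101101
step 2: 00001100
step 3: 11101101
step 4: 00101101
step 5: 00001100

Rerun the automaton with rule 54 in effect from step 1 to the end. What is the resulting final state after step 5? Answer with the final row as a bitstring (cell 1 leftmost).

11110011

(re-executing steps 1..5 under rule 54; state before step 1: 11100001)
step 1: 00010010
step 2: 00111111
step 3: 11000000
step 4: 00100001
step 5: 11110011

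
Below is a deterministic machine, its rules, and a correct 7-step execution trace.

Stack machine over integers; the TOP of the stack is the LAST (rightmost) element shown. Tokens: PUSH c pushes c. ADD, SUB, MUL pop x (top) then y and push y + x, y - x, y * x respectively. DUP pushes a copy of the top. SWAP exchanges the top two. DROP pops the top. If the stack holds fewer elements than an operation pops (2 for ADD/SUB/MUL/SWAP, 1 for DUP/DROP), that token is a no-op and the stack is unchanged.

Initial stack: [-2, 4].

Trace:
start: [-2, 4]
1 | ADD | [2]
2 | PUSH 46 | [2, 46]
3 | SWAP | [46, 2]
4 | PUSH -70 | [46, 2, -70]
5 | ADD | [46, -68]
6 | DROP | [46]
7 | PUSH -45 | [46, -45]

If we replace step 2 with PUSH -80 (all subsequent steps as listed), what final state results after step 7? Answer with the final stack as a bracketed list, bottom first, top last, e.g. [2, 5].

(re-executing from step 2 with the substitution; state before step 2: [2])
2 | PUSH -80 | [2, -80]
3 | SWAP | [-80, 2]
4 | PUSH -70 | [-80, 2, -70]
5 | ADD | [-80, -68]
6 | DROP | [-80]
7 | PUSH -45 | [-80, -45]

[-80, -45]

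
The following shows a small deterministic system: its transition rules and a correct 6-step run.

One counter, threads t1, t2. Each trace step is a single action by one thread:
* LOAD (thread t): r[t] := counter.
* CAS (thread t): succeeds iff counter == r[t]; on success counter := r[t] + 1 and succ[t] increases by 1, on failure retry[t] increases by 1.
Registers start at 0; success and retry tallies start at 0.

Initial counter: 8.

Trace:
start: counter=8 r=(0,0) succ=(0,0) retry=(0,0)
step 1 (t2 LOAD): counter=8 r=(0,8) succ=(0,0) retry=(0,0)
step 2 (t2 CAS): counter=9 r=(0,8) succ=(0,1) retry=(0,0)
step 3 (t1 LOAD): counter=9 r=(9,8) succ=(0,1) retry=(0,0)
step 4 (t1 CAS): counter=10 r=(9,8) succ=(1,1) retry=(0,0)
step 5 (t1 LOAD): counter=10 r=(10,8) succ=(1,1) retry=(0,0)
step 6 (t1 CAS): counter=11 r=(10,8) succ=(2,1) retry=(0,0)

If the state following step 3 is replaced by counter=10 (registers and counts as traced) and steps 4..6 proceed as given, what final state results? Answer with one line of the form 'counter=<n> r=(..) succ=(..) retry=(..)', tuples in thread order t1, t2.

state after step 3 := counter=10 r=(9,8) succ=(0,1) retry=(0,0)
step 4 (t1 CAS): counter=10 r=(9,8) succ=(0,1) retry=(1,0)
step 5 (t1 LOAD): counter=10 r=(10,8) succ=(0,1) retry=(1,0)
step 6 (t1 CAS): counter=11 r=(10,8) succ=(1,1) retry=(1,0)

counter=11 r=(10,8) succ=(1,1) retry=(1,0)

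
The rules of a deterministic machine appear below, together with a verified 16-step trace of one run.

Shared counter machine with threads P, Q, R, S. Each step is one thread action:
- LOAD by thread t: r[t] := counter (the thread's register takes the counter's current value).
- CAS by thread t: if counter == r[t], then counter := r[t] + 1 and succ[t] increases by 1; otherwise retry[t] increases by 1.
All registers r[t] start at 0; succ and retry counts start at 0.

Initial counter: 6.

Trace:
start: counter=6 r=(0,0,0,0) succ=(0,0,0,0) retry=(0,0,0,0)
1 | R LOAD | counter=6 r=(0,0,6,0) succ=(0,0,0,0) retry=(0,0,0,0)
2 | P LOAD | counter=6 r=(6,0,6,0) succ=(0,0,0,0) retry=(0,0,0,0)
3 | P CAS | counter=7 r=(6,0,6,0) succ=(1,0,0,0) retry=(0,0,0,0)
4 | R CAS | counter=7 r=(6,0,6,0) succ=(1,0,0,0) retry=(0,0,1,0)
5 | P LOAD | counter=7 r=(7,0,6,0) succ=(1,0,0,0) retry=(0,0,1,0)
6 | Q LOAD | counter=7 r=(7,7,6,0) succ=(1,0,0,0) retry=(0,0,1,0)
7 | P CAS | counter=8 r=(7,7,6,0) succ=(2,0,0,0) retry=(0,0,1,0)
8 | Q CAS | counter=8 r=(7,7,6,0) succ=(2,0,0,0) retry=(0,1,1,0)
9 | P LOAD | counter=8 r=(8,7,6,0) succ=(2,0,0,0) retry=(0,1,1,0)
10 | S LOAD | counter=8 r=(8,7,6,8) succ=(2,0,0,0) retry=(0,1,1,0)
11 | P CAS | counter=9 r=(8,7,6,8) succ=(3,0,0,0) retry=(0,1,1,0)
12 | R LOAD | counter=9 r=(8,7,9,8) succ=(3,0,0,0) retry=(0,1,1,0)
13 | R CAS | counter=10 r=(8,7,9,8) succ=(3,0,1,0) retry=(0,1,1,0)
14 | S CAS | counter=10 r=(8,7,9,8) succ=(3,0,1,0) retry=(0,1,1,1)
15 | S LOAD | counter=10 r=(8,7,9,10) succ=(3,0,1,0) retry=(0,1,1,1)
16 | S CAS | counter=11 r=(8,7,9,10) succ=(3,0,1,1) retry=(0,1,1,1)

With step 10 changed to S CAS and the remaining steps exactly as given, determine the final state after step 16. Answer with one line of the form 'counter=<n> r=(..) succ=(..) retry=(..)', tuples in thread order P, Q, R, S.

(re-executing from step 10 with the substitution; state before step 10: counter=8 r=(8,7,6,0) succ=(2,0,0,0) retry=(0,1,1,0))
10 | S CAS | counter=8 r=(8,7,6,0) succ=(2,0,0,0) retry=(0,1,1,1)
11 | P CAS | counter=9 r=(8,7,6,0) succ=(3,0,0,0) retry=(0,1,1,1)
12 | R LOAD | counter=9 r=(8,7,9,0) succ=(3,0,0,0) retry=(0,1,1,1)
13 | R CAS | counter=10 r=(8,7,9,0) succ=(3,0,1,0) retry=(0,1,1,1)
14 | S CAS | counter=10 r=(8,7,9,0) succ=(3,0,1,0) retry=(0,1,1,2)
15 | S LOAD | counter=10 r=(8,7,9,10) succ=(3,0,1,0) retry=(0,1,1,2)
16 | S CAS | counter=11 r=(8,7,9,10) succ=(3,0,1,1) retry=(0,1,1,2)

counter=11 r=(8,7,9,10) succ=(3,0,1,1) retry=(0,1,1,2)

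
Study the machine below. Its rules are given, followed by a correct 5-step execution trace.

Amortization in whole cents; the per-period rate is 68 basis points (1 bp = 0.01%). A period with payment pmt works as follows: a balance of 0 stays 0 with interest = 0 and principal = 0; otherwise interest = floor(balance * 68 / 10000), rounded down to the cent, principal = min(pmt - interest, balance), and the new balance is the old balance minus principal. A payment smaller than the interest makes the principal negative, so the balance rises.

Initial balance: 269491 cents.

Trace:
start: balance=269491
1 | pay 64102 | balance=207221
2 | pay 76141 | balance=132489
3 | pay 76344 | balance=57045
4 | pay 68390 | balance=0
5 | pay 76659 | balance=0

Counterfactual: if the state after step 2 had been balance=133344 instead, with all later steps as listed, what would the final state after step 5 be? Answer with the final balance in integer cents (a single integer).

0

state after step 2 := balance=133344
3 | pay 76344 | balance=57906
4 | pay 68390 | balance=0
5 | pay 76659 | balance=0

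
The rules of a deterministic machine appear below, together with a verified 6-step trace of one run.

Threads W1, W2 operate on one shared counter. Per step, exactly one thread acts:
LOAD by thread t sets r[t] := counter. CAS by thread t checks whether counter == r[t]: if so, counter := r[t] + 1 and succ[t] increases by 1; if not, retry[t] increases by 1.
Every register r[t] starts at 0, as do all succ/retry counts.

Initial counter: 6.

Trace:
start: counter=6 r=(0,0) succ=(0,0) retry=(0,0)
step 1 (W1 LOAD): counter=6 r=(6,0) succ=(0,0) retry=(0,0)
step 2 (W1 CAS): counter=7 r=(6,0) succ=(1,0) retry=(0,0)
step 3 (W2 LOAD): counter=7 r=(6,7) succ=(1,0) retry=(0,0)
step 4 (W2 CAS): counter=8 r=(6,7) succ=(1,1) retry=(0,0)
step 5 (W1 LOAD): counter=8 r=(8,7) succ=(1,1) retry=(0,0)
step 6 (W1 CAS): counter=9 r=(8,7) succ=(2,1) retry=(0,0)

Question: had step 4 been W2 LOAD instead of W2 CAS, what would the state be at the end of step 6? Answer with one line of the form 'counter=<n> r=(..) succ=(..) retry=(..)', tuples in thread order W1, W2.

counter=8 r=(7,7) succ=(2,0) retry=(0,0)

(re-executing from step 4 with the substitution; state before step 4: counter=7 r=(6,7) succ=(1,0) retry=(0,0))
step 4 (W2 LOAD): counter=7 r=(6,7) succ=(1,0) retry=(0,0)
step 5 (W1 LOAD): counter=7 r=(7,7) succ=(1,0) retry=(0,0)
step 6 (W1 CAS): counter=8 r=(7,7) succ=(2,0) retry=(0,0)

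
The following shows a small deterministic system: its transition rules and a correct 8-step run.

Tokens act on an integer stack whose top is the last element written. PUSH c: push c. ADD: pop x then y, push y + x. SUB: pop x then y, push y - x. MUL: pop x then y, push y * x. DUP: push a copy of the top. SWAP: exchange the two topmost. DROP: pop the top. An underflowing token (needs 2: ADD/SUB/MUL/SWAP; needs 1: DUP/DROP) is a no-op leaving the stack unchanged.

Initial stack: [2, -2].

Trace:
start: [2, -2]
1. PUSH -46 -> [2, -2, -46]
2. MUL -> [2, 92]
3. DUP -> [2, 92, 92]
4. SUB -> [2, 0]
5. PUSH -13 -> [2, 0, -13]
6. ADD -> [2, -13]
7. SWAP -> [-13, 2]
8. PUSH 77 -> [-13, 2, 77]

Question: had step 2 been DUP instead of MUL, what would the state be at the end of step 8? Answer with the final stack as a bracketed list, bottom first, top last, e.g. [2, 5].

(re-executing from step 2 with the substitution; state before step 2: [2, -2, -46])
2. DUP -> [2, -2, -46, -46]
3. DUP -> [2, -2, -46, -46, -46]
4. SUB -> [2, -2, -46, 0]
5. PUSH -13 -> [2, -2, -46, 0, -13]
6. ADD -> [2, -2, -46, -13]
7. SWAP -> [2, -2, -13, -46]
8. PUSH 77 -> [2, -2, -13, -46, 77]

[2, -2, -13, -46, 77]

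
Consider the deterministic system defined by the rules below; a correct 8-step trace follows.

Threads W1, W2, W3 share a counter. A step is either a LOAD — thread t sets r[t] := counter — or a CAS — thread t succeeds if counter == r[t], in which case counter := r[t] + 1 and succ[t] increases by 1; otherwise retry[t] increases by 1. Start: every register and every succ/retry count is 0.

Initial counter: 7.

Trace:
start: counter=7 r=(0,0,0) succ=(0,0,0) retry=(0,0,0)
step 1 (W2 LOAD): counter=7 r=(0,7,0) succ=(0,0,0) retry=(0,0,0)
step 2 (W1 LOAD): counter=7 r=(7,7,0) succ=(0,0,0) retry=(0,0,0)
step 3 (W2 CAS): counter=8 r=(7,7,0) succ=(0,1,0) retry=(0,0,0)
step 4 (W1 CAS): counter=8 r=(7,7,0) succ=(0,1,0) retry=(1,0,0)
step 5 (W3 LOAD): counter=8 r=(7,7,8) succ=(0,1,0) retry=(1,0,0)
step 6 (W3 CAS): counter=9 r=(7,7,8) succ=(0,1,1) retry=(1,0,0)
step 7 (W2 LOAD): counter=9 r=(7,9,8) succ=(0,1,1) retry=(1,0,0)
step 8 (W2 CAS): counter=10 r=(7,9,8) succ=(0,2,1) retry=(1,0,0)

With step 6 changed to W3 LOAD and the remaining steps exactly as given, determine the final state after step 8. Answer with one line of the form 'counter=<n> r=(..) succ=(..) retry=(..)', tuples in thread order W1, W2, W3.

counter=9 r=(7,8,8) succ=(0,2,0) retry=(1,0,0)

(re-executing from step 6 with the substitution; state before step 6: counter=8 r=(7,7,8) succ=(0,1,0) retry=(1,0,0))
step 6 (W3 LOAD): counter=8 r=(7,7,8) succ=(0,1,0) retry=(1,0,0)
step 7 (W2 LOAD): counter=8 r=(7,8,8) succ=(0,1,0) retry=(1,0,0)
step 8 (W2 CAS): counter=9 r=(7,8,8) succ=(0,2,0) retry=(1,0,0)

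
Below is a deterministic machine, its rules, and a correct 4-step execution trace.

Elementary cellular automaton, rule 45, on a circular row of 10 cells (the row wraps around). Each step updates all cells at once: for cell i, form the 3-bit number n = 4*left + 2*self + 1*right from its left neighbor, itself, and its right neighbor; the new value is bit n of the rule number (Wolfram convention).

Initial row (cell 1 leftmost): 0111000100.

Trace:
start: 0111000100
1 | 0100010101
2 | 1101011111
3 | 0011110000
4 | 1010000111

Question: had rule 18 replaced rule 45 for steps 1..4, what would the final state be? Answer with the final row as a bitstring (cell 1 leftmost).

0101010001

(re-executing steps 1..4 under rule 18; state before step 1: 0111000100)
1 | 1000101010
2 | 0101000000
3 | 1000100000
4 | 0101010001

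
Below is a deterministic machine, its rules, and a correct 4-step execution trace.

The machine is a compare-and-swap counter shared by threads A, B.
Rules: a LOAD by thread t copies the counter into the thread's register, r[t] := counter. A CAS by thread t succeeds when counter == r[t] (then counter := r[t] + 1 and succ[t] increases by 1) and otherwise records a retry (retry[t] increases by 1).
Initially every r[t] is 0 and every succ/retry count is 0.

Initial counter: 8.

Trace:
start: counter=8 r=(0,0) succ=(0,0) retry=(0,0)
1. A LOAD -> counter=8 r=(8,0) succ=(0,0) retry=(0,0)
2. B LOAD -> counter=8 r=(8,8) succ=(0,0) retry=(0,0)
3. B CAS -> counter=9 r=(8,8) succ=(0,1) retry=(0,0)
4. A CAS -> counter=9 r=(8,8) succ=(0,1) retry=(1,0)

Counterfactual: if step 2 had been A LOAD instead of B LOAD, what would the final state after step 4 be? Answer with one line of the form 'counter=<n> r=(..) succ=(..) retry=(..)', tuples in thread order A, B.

counter=9 r=(8,0) succ=(1,0) retry=(0,1)

(re-executing from step 2 with the substitution; state before step 2: counter=8 r=(8,0) succ=(0,0) retry=(0,0))
2. A LOAD -> counter=8 r=(8,0) succ=(0,0) retry=(0,0)
3. B CAS -> counter=8 r=(8,0) succ=(0,0) retry=(0,1)
4. A CAS -> counter=9 r=(8,0) succ=(1,0) retry=(0,1)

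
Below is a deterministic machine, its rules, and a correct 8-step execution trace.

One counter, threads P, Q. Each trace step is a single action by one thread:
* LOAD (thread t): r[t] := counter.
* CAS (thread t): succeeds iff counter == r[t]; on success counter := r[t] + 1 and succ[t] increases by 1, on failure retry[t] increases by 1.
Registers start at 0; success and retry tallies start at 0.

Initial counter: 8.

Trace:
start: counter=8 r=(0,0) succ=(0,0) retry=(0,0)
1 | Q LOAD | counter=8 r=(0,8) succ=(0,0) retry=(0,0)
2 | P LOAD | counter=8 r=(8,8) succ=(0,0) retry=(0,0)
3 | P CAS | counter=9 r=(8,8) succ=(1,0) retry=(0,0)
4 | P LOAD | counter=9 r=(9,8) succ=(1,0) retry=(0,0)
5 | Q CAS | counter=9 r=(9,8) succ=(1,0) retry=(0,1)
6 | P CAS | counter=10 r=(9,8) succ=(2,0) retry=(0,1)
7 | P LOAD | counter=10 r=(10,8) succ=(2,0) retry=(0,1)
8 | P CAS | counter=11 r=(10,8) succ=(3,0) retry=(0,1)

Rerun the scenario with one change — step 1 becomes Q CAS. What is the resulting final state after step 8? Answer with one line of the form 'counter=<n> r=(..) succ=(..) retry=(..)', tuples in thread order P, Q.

counter=11 r=(10,0) succ=(3,0) retry=(0,2)

(re-executing from step 1 with the substitution; state before step 1: counter=8 r=(0,0) succ=(0,0) retry=(0,0))
1 | Q CAS | counter=8 r=(0,0) succ=(0,0) retry=(0,1)
2 | P LOAD | counter=8 r=(8,0) succ=(0,0) retry=(0,1)
3 | P CAS | counter=9 r=(8,0) succ=(1,0) retry=(0,1)
4 | P LOAD | counter=9 r=(9,0) succ=(1,0) retry=(0,1)
5 | Q CAS | counter=9 r=(9,0) succ=(1,0) retry=(0,2)
6 | P CAS | counter=10 r=(9,0) succ=(2,0) retry=(0,2)
7 | P LOAD | counter=10 r=(10,0) succ=(2,0) retry=(0,2)
8 | P CAS | counter=11 r=(10,0) succ=(3,0) retry=(0,2)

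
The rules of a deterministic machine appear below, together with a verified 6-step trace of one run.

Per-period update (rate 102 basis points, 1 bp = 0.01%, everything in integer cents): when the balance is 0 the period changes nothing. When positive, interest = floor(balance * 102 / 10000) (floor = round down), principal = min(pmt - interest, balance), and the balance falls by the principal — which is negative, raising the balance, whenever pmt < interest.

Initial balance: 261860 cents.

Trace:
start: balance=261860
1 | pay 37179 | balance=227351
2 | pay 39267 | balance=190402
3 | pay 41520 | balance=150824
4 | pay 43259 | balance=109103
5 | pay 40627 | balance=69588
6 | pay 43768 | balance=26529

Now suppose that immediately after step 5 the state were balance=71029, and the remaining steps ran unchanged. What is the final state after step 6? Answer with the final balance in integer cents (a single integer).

27985

state after step 5 := balance=71029
6 | pay 43768 | balance=27985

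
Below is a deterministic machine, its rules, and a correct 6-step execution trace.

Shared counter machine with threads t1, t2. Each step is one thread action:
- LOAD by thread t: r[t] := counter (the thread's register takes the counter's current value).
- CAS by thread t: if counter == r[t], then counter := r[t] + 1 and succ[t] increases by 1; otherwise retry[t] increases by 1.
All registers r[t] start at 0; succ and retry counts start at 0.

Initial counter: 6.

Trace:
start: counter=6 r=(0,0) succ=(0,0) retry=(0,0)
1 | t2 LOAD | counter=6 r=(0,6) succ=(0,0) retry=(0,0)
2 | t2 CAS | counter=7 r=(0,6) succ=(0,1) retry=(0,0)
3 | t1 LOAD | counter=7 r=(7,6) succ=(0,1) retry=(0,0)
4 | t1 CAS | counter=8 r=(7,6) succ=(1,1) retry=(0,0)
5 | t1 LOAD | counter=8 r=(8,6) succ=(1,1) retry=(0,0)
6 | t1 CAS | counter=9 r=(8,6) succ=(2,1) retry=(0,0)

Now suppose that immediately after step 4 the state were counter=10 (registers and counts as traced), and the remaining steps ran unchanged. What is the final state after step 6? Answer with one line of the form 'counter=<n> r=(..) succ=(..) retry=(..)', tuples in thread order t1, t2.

counter=11 r=(10,6) succ=(2,1) retry=(0,0)

state after step 4 := counter=10 r=(7,6) succ=(1,1) retry=(0,0)
5 | t1 LOAD | counter=10 r=(10,6) succ=(1,1) retry=(0,0)
6 | t1 CAS | counter=11 r=(10,6) succ=(2,1) retry=(0,0)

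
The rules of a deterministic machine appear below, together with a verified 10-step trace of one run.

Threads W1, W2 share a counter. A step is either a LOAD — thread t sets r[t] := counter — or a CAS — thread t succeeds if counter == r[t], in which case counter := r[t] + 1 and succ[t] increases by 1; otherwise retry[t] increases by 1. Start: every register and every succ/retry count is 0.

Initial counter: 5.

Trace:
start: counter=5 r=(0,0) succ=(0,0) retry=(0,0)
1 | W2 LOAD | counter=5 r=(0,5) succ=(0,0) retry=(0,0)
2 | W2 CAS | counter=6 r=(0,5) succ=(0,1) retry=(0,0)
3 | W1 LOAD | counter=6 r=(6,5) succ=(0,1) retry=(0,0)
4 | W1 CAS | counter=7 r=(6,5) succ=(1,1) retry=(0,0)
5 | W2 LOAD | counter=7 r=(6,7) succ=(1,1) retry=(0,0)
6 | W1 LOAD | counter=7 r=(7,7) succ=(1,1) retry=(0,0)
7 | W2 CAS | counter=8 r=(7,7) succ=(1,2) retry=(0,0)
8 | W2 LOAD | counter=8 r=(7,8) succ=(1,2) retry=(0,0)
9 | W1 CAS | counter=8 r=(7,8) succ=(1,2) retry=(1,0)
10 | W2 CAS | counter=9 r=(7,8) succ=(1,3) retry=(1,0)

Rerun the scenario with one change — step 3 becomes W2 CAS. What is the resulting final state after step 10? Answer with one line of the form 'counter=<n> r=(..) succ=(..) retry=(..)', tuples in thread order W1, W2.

counter=8 r=(6,7) succ=(0,3) retry=(2,1)

(re-executing from step 3 with the substitution; state before step 3: counter=6 r=(0,5) succ=(0,1) retry=(0,0))
3 | W2 CAS | counter=6 r=(0,5) succ=(0,1) retry=(0,1)
4 | W1 CAS | counter=6 r=(0,5) succ=(0,1) retry=(1,1)
5 | W2 LOAD | counter=6 r=(0,6) succ=(0,1) retry=(1,1)
6 | W1 LOAD | counter=6 r=(6,6) succ=(0,1) retry=(1,1)
7 | W2 CAS | counter=7 r=(6,6) succ=(0,2) retry=(1,1)
8 | W2 LOAD | counter=7 r=(6,7) succ=(0,2) retry=(1,1)
9 | W1 CAS | counter=7 r=(6,7) succ=(0,2) retry=(2,1)
10 | W2 CAS | counter=8 r=(6,7) succ=(0,3) retry=(2,1)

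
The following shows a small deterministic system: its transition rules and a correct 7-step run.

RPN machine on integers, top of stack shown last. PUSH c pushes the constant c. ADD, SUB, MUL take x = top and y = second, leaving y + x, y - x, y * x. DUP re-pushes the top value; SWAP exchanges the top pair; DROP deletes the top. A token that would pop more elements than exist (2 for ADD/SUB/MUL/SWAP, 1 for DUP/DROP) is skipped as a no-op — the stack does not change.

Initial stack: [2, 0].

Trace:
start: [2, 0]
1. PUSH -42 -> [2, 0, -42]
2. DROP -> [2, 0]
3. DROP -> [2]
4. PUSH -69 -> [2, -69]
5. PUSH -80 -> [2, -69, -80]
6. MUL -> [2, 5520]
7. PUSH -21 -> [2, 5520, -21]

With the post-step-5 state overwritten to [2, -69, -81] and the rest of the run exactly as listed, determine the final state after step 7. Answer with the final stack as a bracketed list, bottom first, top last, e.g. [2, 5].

[2, 5589, -21]

state after step 5 := [2, -69, -81]
6. MUL -> [2, 5589]
7. PUSH -21 -> [2, 5589, -21]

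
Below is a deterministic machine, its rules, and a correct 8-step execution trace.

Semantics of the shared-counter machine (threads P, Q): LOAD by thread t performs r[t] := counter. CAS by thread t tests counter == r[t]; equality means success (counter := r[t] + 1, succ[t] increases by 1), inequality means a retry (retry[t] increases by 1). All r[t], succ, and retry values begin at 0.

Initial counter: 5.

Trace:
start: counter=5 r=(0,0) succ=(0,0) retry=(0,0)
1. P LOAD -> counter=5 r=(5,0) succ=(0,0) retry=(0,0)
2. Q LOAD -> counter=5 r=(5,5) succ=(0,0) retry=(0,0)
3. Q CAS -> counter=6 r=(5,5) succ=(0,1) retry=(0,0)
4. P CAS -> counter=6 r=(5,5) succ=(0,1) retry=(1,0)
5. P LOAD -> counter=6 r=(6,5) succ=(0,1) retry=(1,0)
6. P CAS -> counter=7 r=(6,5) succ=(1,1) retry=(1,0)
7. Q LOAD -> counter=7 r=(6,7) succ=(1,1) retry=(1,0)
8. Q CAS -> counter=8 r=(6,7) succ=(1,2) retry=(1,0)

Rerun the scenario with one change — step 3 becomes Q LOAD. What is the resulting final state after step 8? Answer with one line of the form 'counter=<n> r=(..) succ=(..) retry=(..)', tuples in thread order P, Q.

(re-executing from step 3 with the substitution; state before step 3: counter=5 r=(5,5) succ=(0,0) retry=(0,0))
3. Q LOAD -> counter=5 r=(5,5) succ=(0,0) retry=(0,0)
4. P CAS -> counter=6 r=(5,5) succ=(1,0) retry=(0,0)
5. P LOAD -> counter=6 r=(6,5) succ=(1,0) retry=(0,0)
6. P CAS -> counter=7 r=(6,5) succ=(2,0) retry=(0,0)
7. Q LOAD -> counter=7 r=(6,7) succ=(2,0) retry=(0,0)
8. Q CAS -> counter=8 r=(6,7) succ=(2,1) retry=(0,0)

counter=8 r=(6,7) succ=(2,1) retry=(0,0)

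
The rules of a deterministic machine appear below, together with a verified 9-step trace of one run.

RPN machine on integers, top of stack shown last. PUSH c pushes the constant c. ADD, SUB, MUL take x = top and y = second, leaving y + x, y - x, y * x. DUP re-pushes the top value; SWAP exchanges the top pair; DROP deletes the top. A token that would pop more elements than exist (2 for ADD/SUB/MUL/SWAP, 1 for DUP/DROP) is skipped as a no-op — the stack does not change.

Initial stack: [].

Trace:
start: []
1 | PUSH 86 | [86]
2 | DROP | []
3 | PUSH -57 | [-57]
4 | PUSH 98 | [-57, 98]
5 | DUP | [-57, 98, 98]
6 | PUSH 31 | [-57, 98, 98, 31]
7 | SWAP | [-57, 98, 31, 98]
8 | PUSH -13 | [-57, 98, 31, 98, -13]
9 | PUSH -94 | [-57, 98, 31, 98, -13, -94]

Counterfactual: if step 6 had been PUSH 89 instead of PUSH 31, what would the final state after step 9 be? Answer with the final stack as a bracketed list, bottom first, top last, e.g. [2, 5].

(re-executing from step 6 with the substitution; state before step 6: [-57, 98, 98])
6 | PUSH 89 | [-57, 98, 98, 89]
7 | SWAP | [-57, 98, 89, 98]
8 | PUSH -13 | [-57, 98, 89, 98, -13]
9 | PUSH -94 | [-57, 98, 89, 98, -13, -94]

[-57, 98, 89, 98, -13, -94]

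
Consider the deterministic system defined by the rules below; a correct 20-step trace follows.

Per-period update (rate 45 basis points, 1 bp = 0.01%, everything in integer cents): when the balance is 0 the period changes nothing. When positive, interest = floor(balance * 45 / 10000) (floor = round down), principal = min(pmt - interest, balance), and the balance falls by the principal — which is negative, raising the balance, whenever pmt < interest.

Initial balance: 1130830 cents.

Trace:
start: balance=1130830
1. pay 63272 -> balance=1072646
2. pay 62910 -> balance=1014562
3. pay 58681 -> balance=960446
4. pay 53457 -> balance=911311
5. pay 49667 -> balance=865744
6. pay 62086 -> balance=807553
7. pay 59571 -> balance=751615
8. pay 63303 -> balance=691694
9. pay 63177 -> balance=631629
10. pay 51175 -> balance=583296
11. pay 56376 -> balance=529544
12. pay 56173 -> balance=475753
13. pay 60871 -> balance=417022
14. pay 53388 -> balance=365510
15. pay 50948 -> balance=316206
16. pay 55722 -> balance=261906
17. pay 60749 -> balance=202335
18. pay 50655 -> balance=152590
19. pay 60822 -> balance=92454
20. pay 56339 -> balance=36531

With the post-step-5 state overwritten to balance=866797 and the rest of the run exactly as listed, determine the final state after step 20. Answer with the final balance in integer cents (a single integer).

state after step 5 := balance=866797
6. pay 62086 -> balance=808611
7. pay 59571 -> balance=752678
8. pay 63303 -> balance=692762
9. pay 63177 -> balance=632702
10. pay 51175 -> balance=584374
11. pay 56376 -> balance=530627
12. pay 56173 -> balance=476841
13. pay 60871 -> balance=418115
14. pay 53388 -> balance=366608
15. pay 50948 -> balance=317309
16. pay 55722 -> balance=263014
17. pay 60749 -> balance=203448
18. pay 50655 -> balance=153708
19. pay 60822 -> balance=93577
20. pay 56339 -> balance=37659

37659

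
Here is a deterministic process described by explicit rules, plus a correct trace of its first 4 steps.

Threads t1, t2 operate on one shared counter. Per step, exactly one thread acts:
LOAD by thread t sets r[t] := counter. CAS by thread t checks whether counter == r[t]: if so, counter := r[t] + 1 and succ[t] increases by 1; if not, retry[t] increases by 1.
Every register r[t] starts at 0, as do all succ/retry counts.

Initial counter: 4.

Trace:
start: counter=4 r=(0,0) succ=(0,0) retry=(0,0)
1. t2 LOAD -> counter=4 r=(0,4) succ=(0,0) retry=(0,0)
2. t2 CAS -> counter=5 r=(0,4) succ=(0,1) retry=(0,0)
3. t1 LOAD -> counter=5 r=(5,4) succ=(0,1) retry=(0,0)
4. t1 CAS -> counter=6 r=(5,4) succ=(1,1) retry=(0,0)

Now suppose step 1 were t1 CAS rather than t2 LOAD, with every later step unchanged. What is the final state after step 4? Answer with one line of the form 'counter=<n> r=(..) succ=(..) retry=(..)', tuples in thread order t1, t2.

counter=5 r=(4,0) succ=(1,0) retry=(1,1)

(re-executing from step 1 with the substitution; state before step 1: counter=4 r=(0,0) succ=(0,0) retry=(0,0))
1. t1 CAS -> counter=4 r=(0,0) succ=(0,0) retry=(1,0)
2. t2 CAS -> counter=4 r=(0,0) succ=(0,0) retry=(1,1)
3. t1 LOAD -> counter=4 r=(4,0) succ=(0,0) retry=(1,1)
4. t1 CAS -> counter=5 r=(4,0) succ=(1,0) retry=(1,1)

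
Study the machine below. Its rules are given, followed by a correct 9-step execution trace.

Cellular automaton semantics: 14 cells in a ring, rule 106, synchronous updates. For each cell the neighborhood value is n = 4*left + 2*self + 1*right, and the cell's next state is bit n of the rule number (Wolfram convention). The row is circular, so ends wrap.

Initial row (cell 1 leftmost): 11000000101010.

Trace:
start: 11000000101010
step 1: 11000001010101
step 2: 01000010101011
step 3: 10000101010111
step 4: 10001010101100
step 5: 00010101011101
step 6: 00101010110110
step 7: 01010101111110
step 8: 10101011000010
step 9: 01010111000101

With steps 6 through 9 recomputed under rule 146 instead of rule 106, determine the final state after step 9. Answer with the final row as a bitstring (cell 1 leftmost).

00000101010001

(re-executing steps 6..9 under rule 146; state before step 6: 00010101011101)
step 6: 10100000001000
step 7: 00010000010101
step 8: 10101000100000
step 9: 00000101010001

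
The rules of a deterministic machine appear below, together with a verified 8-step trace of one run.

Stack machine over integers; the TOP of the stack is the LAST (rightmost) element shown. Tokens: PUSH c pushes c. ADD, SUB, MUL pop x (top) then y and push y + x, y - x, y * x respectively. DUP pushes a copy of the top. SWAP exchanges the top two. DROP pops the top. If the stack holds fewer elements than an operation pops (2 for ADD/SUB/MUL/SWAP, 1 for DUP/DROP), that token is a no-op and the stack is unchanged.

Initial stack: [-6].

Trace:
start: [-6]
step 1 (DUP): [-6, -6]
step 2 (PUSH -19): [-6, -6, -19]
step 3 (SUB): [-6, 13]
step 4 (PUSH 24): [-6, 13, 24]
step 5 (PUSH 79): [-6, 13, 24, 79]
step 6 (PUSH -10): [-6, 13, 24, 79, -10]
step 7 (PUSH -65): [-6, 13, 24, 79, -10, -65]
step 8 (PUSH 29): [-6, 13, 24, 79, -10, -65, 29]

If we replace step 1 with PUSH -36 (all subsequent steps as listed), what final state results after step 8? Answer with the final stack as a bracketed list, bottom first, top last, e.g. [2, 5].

(re-executing from step 1 with the substitution; state before step 1: [-6])
step 1 (PUSH -36): [-6, -36]
step 2 (PUSH -19): [-6, -36, -19]
step 3 (SUB): [-6, -17]
step 4 (PUSH 24): [-6, -17, 24]
step 5 (PUSH 79): [-6, -17, 24, 79]
step 6 (PUSH -10): [-6, -17, 24, 79, -10]
step 7 (PUSH -65): [-6, -17, 24, 79, -10, -65]
step 8 (PUSH 29): [-6, -17, 24, 79, -10, -65, 29]

[-6, -17, 24, 79, -10, -65, 29]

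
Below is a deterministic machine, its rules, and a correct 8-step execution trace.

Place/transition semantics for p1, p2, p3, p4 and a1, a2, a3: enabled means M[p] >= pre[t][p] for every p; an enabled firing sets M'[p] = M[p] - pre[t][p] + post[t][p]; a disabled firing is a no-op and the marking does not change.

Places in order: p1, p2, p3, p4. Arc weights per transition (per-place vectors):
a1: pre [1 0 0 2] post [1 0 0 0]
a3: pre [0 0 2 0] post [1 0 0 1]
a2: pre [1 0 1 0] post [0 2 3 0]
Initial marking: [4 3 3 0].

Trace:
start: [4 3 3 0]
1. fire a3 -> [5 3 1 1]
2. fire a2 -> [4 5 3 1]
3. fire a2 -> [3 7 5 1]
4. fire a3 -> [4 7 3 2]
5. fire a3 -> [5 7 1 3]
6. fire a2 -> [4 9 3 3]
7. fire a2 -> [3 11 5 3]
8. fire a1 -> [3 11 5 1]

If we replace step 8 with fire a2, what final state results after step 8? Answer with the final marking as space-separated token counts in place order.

(re-executing from step 8 with the substitution; state before step 8: [3 11 5 3])
8. fire a2 -> [2 13 7 3]

2 13 7 3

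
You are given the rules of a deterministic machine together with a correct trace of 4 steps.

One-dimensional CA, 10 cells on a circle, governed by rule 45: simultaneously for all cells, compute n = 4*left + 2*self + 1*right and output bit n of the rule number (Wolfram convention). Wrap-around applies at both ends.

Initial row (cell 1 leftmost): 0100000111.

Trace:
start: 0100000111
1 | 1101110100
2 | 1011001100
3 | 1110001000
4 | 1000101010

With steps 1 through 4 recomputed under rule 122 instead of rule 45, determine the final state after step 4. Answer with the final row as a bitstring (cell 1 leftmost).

(re-executing steps 1..4 under rule 122; state before step 1: 0100000111)
1 | 1010001101
2 | 1101011111
3 | 0110110000
4 | 1111111000

1111111000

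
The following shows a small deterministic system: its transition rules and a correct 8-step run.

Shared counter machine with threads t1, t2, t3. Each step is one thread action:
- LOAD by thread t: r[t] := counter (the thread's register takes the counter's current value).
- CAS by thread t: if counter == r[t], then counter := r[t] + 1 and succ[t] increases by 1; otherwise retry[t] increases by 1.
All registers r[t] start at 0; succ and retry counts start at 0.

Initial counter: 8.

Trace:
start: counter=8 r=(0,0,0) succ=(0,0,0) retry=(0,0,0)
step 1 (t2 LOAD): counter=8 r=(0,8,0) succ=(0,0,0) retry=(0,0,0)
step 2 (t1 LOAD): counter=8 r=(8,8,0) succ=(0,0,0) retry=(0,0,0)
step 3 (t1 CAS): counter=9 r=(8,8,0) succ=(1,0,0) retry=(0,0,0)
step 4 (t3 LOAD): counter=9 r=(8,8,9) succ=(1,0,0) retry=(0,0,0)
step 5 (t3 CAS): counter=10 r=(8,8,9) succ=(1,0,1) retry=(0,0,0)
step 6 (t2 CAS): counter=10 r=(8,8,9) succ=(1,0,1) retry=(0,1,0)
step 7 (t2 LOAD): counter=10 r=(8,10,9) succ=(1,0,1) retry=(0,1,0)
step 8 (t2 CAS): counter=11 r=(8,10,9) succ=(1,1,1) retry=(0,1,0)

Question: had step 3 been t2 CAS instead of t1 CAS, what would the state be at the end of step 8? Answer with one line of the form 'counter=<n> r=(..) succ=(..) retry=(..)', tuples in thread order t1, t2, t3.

counter=11 r=(8,10,9) succ=(0,2,1) retry=(0,1,0)

(re-executing from step 3 with the substitution; state before step 3: counter=8 r=(8,8,0) succ=(0,0,0) retry=(0,0,0))
step 3 (t2 CAS): counter=9 r=(8,8,0) succ=(0,1,0) retry=(0,0,0)
step 4 (t3 LOAD): counter=9 r=(8,8,9) succ=(0,1,0) retry=(0,0,0)
step 5 (t3 CAS): counter=10 r=(8,8,9) succ=(0,1,1) retry=(0,0,0)
step 6 (t2 CAS): counter=10 r=(8,8,9) succ=(0,1,1) retry=(0,1,0)
step 7 (t2 LOAD): counter=10 r=(8,10,9) succ=(0,1,1) retry=(0,1,0)
step 8 (t2 CAS): counter=11 r=(8,10,9) succ=(0,2,1) retry=(0,1,0)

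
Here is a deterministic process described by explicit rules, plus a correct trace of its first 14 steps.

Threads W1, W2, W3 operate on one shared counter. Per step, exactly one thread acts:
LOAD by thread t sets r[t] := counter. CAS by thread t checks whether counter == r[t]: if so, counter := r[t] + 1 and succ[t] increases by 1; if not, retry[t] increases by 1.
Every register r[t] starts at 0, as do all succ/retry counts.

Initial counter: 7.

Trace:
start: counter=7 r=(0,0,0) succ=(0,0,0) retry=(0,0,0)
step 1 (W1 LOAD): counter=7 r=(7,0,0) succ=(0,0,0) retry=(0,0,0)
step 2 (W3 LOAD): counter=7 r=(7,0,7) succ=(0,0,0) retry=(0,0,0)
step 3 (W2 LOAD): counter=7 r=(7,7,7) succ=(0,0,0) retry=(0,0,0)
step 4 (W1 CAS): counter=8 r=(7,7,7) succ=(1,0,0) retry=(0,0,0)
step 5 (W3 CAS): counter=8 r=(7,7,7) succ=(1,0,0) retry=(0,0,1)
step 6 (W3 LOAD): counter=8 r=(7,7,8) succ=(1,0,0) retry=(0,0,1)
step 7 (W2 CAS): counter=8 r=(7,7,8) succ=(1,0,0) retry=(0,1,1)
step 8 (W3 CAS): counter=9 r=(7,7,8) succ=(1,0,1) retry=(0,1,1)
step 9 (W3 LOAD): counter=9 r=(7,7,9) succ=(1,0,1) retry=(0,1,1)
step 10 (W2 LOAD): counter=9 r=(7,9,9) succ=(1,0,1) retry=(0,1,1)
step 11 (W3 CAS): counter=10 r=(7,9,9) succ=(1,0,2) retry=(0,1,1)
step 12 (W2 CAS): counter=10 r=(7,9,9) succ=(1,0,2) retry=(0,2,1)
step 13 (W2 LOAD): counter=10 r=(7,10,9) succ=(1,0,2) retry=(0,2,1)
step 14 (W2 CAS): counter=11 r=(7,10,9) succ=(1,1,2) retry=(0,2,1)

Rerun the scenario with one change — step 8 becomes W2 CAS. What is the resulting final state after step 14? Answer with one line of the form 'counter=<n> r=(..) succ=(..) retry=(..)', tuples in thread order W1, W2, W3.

(re-executing from step 8 with the substitution; state before step 8: counter=8 r=(7,7,8) succ=(1,0,0) retry=(0,1,1))
step 8 (W2 CAS): counter=8 r=(7,7,8) succ=(1,0,0) retry=(0,2,1)
step 9 (W3 LOAD): counter=8 r=(7,7,8) succ=(1,0,0) retry=(0,2,1)
step 10 (W2 LOAD): counter=8 r=(7,8,8) succ=(1,0,0) retry=(0,2,1)
step 11 (W3 CAS): counter=9 r=(7,8,8) succ=(1,0,1) retry=(0,2,1)
step 12 (W2 CAS): counter=9 r=(7,8,8) succ=(1,0,1) retry=(0,3,1)
step 13 (W2 LOAD): counter=9 r=(7,9,8) succ=(1,0,1) retry=(0,3,1)
step 14 (W2 CAS): counter=10 r=(7,9,8) succ=(1,1,1) retry=(0,3,1)

counter=10 r=(7,9,8) succ=(1,1,1) retry=(0,3,1)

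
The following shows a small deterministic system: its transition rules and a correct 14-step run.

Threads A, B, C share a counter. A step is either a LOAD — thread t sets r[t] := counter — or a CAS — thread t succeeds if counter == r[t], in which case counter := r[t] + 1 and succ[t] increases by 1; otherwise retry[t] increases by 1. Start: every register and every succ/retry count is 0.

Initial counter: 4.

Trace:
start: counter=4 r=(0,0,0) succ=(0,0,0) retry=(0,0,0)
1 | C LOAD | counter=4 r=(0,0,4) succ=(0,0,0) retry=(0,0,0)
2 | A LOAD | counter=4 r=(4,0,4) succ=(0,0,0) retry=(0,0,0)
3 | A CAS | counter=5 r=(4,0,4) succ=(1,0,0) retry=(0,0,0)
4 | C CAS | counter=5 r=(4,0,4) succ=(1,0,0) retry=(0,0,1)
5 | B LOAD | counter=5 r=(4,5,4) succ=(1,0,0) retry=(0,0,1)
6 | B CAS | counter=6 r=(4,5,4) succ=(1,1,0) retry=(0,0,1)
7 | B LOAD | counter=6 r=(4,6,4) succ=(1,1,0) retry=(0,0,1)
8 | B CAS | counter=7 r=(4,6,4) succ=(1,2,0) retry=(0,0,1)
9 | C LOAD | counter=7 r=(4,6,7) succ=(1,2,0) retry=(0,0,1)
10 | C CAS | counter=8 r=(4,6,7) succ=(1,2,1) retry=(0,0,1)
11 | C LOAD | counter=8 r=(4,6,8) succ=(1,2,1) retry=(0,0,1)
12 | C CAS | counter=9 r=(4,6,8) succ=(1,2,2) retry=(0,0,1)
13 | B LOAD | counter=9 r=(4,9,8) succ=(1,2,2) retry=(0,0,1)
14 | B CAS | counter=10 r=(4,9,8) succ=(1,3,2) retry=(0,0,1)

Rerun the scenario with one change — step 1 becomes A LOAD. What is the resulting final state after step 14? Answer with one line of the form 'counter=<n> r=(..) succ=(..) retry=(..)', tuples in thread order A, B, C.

counter=10 r=(4,9,8) succ=(1,3,2) retry=(0,0,1)

(re-executing from step 1 with the substitution; state before step 1: counter=4 r=(0,0,0) succ=(0,0,0) retry=(0,0,0))
1 | A LOAD | counter=4 r=(4,0,0) succ=(0,0,0) retry=(0,0,0)
2 | A LOAD | counter=4 r=(4,0,0) succ=(0,0,0) retry=(0,0,0)
3 | A CAS | counter=5 r=(4,0,0) succ=(1,0,0) retry=(0,0,0)
4 | C CAS | counter=5 r=(4,0,0) succ=(1,0,0) retry=(0,0,1)
5 | B LOAD | counter=5 r=(4,5,0) succ=(1,0,0) retry=(0,0,1)
6 | B CAS | counter=6 r=(4,5,0) succ=(1,1,0) retry=(0,0,1)
7 | B LOAD | counter=6 r=(4,6,0) succ=(1,1,0) retry=(0,0,1)
8 | B CAS | counter=7 r=(4,6,0) succ=(1,2,0) retry=(0,0,1)
9 | C LOAD | counter=7 r=(4,6,7) succ=(1,2,0) retry=(0,0,1)
10 | C CAS | counter=8 r=(4,6,7) succ=(1,2,1) retry=(0,0,1)
11 | C LOAD | counter=8 r=(4,6,8) succ=(1,2,1) retry=(0,0,1)
12 | C CAS | counter=9 r=(4,6,8) succ=(1,2,2) retry=(0,0,1)
13 | B LOAD | counter=9 r=(4,9,8) succ=(1,2,2) retry=(0,0,1)
14 | B CAS | counter=10 r=(4,9,8) succ=(1,3,2) retry=(0,0,1)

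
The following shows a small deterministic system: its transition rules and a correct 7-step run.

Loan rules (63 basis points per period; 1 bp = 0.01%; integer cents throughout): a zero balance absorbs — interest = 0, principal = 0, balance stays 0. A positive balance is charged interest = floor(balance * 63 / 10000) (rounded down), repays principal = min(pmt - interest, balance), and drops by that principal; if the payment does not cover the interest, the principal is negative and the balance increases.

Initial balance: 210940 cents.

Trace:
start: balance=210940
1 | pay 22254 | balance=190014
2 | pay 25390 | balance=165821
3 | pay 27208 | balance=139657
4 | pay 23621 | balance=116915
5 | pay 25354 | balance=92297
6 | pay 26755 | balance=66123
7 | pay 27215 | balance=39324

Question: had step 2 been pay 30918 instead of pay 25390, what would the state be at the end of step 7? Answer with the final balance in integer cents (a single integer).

(re-executing from step 2 with the substitution; state before step 2: balance=190014)
2 | pay 30918 | balance=160293
3 | pay 27208 | balance=134094
4 | pay 23621 | balance=111317
5 | pay 25354 | balance=86664
6 | pay 26755 | balance=60454
7 | pay 27215 | balance=33619

33619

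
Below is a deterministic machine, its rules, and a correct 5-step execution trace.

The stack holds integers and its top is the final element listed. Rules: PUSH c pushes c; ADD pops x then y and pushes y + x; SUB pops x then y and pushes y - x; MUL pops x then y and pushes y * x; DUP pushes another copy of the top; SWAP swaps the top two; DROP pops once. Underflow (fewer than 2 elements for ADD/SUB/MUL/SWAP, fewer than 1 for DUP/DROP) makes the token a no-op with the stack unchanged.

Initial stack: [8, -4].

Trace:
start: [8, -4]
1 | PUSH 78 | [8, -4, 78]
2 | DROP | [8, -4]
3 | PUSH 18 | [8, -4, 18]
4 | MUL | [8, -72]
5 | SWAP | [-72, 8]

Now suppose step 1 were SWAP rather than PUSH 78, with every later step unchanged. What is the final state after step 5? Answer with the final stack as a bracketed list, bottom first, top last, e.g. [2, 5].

[-72]

(re-executing from step 1 with the substitution; state before step 1: [8, -4])
1 | SWAP | [-4, 8]
2 | DROP | [-4]
3 | PUSH 18 | [-4, 18]
4 | MUL | [-72]
5 | SWAP | [-72]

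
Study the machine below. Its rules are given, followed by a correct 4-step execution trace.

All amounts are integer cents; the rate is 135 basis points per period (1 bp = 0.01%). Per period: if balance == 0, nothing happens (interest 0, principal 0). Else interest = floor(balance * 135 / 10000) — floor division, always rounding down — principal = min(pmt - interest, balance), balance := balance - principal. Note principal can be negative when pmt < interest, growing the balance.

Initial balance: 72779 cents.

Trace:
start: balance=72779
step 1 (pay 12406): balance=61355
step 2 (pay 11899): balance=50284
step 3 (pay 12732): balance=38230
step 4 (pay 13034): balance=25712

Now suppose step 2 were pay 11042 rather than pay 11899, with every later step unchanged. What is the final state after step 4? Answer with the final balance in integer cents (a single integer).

26592

(re-executing from step 2 with the substitution; state before step 2: balance=61355)
step 2 (pay 11042): balance=51141
step 3 (pay 12732): balance=39099
step 4 (pay 13034): balance=26592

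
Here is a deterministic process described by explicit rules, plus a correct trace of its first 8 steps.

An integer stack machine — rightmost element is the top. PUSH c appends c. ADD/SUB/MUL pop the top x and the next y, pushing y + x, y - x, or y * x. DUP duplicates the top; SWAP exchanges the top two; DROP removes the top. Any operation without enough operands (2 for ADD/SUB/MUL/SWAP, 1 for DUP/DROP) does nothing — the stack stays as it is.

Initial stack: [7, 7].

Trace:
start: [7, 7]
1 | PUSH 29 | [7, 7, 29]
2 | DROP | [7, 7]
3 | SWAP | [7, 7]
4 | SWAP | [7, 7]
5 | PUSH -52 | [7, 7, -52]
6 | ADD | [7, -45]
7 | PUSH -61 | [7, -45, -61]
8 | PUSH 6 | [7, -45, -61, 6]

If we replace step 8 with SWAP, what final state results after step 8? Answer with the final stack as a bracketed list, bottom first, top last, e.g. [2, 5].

[7, -61, -45]

(re-executing from step 8 with the substitution; state before step 8: [7, -45, -61])
8 | SWAP | [7, -61, -45]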